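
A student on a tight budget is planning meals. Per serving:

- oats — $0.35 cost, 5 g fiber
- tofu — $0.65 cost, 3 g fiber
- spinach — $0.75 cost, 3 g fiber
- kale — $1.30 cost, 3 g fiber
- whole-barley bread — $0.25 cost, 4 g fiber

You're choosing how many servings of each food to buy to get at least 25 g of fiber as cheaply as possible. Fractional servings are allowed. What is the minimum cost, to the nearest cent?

$1.56

Cost per g of fiber: whole-barley bread $0.0625, oats $0.0700, tofu $0.2167, spinach $0.2500, kale $0.4333.
With no serving limits, use only whole-barley bread: 25 g / 4 g = 6.25 servings × $0.25 = $1.56.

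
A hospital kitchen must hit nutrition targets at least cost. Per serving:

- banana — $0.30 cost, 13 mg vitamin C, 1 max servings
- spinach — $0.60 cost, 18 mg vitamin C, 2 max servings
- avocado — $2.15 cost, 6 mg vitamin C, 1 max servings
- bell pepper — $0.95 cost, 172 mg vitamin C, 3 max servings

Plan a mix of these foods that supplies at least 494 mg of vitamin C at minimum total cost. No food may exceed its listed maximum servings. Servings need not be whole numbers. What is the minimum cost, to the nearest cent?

$2.73

Cost per mg of vitamin C: bell pepper $0.0055, banana $0.0231, spinach $0.0333, avocado $0.3583.
Take 2.872 servings of bell pepper: +494.0 mg vitamin C for $2.73 (total $2.73, still need 0.0 mg).
Greedy by cheapest-per-mg is optimal for a single linear constraint, so the minimum cost is $2.73.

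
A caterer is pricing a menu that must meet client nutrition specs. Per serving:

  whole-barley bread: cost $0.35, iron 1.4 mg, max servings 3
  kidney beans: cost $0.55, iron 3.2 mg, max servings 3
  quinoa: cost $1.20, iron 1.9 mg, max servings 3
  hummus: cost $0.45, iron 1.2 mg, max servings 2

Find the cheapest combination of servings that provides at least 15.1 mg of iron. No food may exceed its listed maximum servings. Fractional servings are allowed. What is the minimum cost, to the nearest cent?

$3.19

Cost per mg of iron: kidney beans $0.1719, whole-barley bread $0.2500, hummus $0.3750, quinoa $0.6316.
Take 3 servings of kidney beans: +9.6 mg iron for $1.65 (total $1.65, still need 5.5 mg).
Take 3 servings of whole-barley bread: +4.2 mg iron for $1.05 (total $2.70, still need 1.3 mg).
Take 1.083 servings of hummus: +1.3 mg iron for $0.49 (total $3.19, still need 0.0 mg).
Greedy by cheapest-per-mg is optimal for a single linear constraint, so the minimum cost is $3.19.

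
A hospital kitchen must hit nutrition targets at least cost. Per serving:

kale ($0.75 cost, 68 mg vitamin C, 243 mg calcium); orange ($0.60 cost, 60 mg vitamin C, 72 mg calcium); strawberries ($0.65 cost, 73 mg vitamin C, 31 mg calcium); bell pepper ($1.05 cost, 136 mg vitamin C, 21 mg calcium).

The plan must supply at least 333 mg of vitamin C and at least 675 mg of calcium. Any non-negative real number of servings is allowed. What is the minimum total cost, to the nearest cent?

$3.17

At the optimum either one food covers both requirements or two foods hit both targets exactly; no other combination can be cheaper.
kale only: max(333/68, 675/243) = 4.897 servings → $3.67.
orange only: max(333/60, 675/72) = 9.375 servings → $5.62.
strawberries only: max(333/73, 675/31) = 21.77 servings → $14.15.
bell pepper only: max(333/136, 675/21) = 32.14 servings → $33.75.
kale + orange with both tight: 1.706 servings and 3.616 servings → $3.45.
kale + strawberries with both tight: 2.492 servings and 2.24 servings → $3.33.
kale + bell pepper with both tight: 2.682 servings and 1.107 servings → $3.17.
orange + strawberries: the both-tight solution has a negative serving — not a feasible corner.
orange + bell pepper: the both-tight solution has a negative serving — not a feasible corner.
strawberries + bell pepper: intersection lies outside the first quadrant.
Cheapest feasible corner: $3.17.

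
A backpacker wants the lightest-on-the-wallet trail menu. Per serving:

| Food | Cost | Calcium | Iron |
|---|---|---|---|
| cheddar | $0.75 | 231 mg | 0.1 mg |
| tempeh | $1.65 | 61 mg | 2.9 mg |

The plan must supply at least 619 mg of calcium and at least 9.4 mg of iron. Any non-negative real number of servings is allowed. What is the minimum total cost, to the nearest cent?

Compare the cost at each extreme point of the feasible region.
cheddar only: max(619/231, 9.4/0.1) = 94 servings → $70.50.
tempeh only: max(619/61, 9.4/2.9) = 10.15 servings → $16.74.
cheddar + tempeh with both tight: 1.84 servings and 3.178 servings → $6.62.
The minimum over all feasible corners is $6.62.

$6.62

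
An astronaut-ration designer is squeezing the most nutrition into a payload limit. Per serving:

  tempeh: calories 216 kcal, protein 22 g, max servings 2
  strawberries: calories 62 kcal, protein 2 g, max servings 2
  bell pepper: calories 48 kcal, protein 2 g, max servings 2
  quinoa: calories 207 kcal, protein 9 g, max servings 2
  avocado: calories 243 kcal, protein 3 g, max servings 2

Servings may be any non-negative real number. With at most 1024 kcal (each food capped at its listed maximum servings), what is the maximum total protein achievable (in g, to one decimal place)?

68.6 g

Protein per kcal: tempeh 0.1019, quinoa 0.04348, bell pepper 0.04167, strawberries 0.03226, avocado 0.01235.
Take 2 servings of tempeh: uses 432 kcal, +44.0 g protein (running total 44.0 g).
Take 2 servings of quinoa: uses 414 kcal, +18.0 g protein (running total 62.0 g).
Take 2 servings of bell pepper: uses 96 kcal, +4.0 g protein (running total 66.0 g).
Take 1.323 servings of strawberries: uses 82 kcal, +2.6 g protein (running total 68.6 g).
Greedy by best ratio exhausts the calories allowance optimally: 68.6 g.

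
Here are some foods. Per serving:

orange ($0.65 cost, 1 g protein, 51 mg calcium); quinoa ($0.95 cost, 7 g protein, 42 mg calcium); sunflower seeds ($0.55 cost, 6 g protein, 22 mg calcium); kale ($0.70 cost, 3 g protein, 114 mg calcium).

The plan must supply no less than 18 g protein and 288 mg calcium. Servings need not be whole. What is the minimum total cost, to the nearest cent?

$2.57

Two binding constraints pin down two serving amounts, so the optimal mix uses at most two foods. The candidates are each food alone (scaled to the tighter of protein/calcium) and each pair with both constraints tight.
orange only: max(18/1, 288/51) = 18 servings → $11.70.
quinoa only: max(18/7, 288/42) = 6.857 servings → $6.51.
sunflower seeds only: max(18/6, 288/22) = 13.09 servings → $7.20.
kale only: max(18/3, 288/114) = 6 servings → $4.20.
orange + quinoa with both tight: 4 servings and 2 servings → $4.50.
orange + sunflower seeds with both tight: 4.69 servings and 2.218 servings → $4.27.
orange + kale: the both-tight solution has a negative serving — not a feasible corner.
quinoa + sunflower seeds: the both-tight solution has a negative serving — not a feasible corner.
quinoa + kale with both tight: 1.768 servings and 1.875 servings → $2.99.
sunflower seeds + kale with both tight: 1.922 servings and 2.155 servings → $2.57.
So the least-cost plan costs $2.57.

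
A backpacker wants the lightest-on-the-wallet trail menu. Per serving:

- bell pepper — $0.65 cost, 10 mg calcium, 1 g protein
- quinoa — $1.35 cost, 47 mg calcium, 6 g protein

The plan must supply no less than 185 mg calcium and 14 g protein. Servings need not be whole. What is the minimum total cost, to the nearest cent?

$5.31

This is a tiny linear program; its minimum lies at a vertex of the feasible set. List the vertices and price them.
bell pepper only: max(185/10, 14/1) = 18.5 servings → $12.03.
quinoa only: max(185/47, 14/6) = 3.936 servings → $5.31.
bell pepper + quinoa: intersection lies outside the first quadrant.
So the least-cost plan costs $5.31.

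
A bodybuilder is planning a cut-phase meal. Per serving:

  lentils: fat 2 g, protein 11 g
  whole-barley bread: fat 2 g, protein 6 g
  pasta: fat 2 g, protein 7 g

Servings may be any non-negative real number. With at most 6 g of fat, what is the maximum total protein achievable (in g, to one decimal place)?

33.0 g

Protein per g fat: lentils 5.5, pasta 3.5, whole-barley bread 3.
With no serving limits, spend the whole fat allowance on lentils: 6 g / 2 g × 11 g = 33.0 g.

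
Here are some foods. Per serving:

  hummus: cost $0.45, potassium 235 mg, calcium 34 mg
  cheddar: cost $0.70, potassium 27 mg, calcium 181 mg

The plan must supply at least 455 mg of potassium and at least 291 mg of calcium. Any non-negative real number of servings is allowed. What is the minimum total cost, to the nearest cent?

$1.70

A basic optimal solution has at most two foods positive. Try each food alone and each pair with both targets met exactly.
hummus only: max(455/235, 291/34) = 8.559 servings → $3.85.
cheddar only: max(455/27, 291/181) = 16.85 servings → $11.80.
hummus + cheddar with both tight: 1.79 servings and 1.271 servings → $1.70.
Cheapest feasible corner: $1.70.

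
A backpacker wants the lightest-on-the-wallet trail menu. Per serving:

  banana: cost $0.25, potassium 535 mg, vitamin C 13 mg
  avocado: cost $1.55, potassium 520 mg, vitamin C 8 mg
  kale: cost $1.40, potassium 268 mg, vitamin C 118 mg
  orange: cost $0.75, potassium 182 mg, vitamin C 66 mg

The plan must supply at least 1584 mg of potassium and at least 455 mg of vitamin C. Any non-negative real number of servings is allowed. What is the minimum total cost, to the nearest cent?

$5.24

banana only: max(1584/535, 455/13) = 35 servings → $8.75.
avocado only: max(1584/520, 455/8) = 56.88 servings → $88.16.
kale only: max(1584/268, 455/118) = 5.91 servings → $8.27.
orange only: max(1584/182, 455/66) = 8.703 servings → $6.53.
banana + avocado with both targets exact would need a negative amount; discard.
banana + kale with both tight: 1.089 servings and 3.736 servings → $5.50.
banana + orange with both tight: 0.6597 servings and 6.764 servings → $5.24.
avocado + kale with both tight: 1.097 servings and 3.782 servings → $6.99.
avocado + orange with both tight: 0.6613 servings and 6.814 servings → $6.14.
kale + orange with both targets exact would need a negative amount; discard.
So the least-cost plan costs $5.24.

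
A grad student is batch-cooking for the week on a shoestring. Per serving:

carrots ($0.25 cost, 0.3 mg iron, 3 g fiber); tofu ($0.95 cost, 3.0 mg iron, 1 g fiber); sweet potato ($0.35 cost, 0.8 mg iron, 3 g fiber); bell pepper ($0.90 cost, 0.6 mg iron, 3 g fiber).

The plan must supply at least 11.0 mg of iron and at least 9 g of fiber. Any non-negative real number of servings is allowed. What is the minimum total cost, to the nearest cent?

Two binding constraints pin down two serving amounts, so the optimal mix uses at most two foods. The candidates are each food alone (scaled to the tighter of iron/fiber) and each pair with both constraints tight.
carrots only: max(11.0/0.3, 9/3) = 36.67 servings → $9.17.
tofu only: max(11.0/3.0, 9/1) = 9 servings → $8.55.
sweet potato only: max(11.0/0.8, 9/3) = 13.75 servings → $4.81.
bell pepper only: max(11.0/0.6, 9/3) = 18.33 servings → $16.50.
carrots + tofu with both tight: 1.839 servings and 3.483 servings → $3.77.
carrots + sweet potato with both targets exact would need a negative amount; discard.
carrots + bell pepper with both targets exact would need a negative amount; discard.
tofu + sweet potato with both tight: 3.146 servings and 1.951 servings → $3.67.
tofu + bell pepper with both tight: 3.286 servings and 1.905 servings → $4.84.
sweet potato + bell pepper with both targets exact would need a negative amount; discard.
Cheapest feasible corner: $3.67.

$3.67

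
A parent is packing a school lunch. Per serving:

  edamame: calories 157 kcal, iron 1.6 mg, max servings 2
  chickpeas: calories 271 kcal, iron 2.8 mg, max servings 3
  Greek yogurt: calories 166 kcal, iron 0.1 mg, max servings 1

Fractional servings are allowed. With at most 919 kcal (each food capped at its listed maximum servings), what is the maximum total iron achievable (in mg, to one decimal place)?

9.5 mg

Iron per kcal: chickpeas 0.01033, edamame 0.01019, Greek yogurt 0.0006024.
Take 3 servings of chickpeas: uses 813 kcal, +8.4 mg iron (running total 8.4 mg).
Take 0.6752 servings of edamame: uses 106 kcal, +1.1 mg iron (running total 9.5 mg).
Greedy by best ratio exhausts the calories allowance optimally: 9.5 mg.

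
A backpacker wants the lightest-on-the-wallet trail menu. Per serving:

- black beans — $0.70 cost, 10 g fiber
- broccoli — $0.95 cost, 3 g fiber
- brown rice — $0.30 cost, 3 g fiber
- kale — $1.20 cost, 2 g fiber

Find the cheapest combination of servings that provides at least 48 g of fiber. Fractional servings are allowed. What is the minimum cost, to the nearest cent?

$3.36

Cost per g of fiber: black beans $0.0700, brown rice $0.1000, broccoli $0.3167, kale $0.6000.
With no serving limits, use only black beans: 48 g / 10 g = 4.8 servings × $0.70 = $3.36.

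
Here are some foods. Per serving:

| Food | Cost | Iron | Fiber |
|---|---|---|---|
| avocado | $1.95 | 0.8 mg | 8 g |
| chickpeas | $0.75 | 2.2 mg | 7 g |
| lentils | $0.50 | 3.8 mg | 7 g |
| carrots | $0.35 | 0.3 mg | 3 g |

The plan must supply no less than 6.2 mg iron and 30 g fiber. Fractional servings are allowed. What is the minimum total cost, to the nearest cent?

$2.14

This is a tiny linear program; its minimum lies at a vertex of the feasible set. List the vertices and price them.
avocado only: max(6.2/0.8, 30/8) = 7.75 servings → $15.11.
chickpeas only: max(6.2/2.2, 30/7) = 4.286 servings → $3.21.
lentils only: max(6.2/3.8, 30/7) = 4.286 servings → $2.14.
carrots only: max(6.2/0.3, 30/3) = 20.67 servings → $7.23.
avocado + chickpeas with both tight: 1.883 servings and 2.133 servings → $5.27.
avocado + lentils with both tight: 2.847 servings and 1.032 servings → $6.07.
avocado + carrots (both tight): parallel constraints — no distinct corner.
chickpeas + lentils: the both-tight solution has a negative serving — not a feasible corner.
chickpeas + carrots with both tight: 2.133 servings and 5.022 servings → $3.36.
lentils + carrots with both tight: 1.032 servings and 7.591 servings → $3.17.
Cheapest feasible corner: $2.14.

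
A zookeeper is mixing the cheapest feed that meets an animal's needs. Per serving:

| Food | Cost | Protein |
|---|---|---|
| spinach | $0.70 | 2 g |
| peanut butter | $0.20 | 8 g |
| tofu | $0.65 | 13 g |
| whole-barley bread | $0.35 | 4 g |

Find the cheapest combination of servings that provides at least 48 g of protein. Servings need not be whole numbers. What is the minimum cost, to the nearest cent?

Cost per g of protein: peanut butter $0.0250, tofu $0.0500, whole-barley bread $0.0875, spinach $0.3500.
With no serving limits, use only peanut butter: 48 g / 8 g = 6 servings × $0.20 = $1.20.

$1.20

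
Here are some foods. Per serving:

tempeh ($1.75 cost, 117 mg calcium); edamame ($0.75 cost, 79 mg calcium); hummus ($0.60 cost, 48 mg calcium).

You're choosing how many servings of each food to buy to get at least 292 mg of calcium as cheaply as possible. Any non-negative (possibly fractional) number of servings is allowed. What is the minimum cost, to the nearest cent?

$2.77

Cost per mg of calcium: edamame $0.0095, hummus $0.0125, tempeh $0.0150.
With no serving limits, use only edamame: 292 mg / 79 mg = 3.696 servings × $0.75 = $2.77.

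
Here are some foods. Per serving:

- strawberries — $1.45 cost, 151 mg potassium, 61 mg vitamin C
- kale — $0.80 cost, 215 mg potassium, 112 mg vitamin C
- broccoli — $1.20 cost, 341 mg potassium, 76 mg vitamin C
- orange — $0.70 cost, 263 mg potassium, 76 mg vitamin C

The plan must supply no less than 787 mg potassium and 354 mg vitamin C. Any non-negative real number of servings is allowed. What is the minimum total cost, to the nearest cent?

$2.67

Compare the cost at each extreme point of the feasible region.
strawberries only: max(787/151, 354/61) = 5.803 servings → $8.41.
kale only: max(787/215, 354/112) = 3.66 servings → $2.93.
broccoli only: max(787/341, 354/76) = 4.658 servings → $5.59.
orange only: max(787/263, 354/76) = 4.658 servings → $3.26.
strawberries + kale with both tight: 3.169 servings and 1.435 servings → $5.74.
strawberries + broccoli with both targets exact would need a negative amount; discard.
strawberries + orange: intersection lies outside the first quadrant.
kale + broccoli with both tight: 2.787 servings and 0.5507 servings → $2.89.
kale + orange with both tight: 2.538 servings and 0.9175 servings → $2.67.
broccoli + orange with both targets exact would need a negative amount; discard.
The minimum over all feasible corners is $2.67.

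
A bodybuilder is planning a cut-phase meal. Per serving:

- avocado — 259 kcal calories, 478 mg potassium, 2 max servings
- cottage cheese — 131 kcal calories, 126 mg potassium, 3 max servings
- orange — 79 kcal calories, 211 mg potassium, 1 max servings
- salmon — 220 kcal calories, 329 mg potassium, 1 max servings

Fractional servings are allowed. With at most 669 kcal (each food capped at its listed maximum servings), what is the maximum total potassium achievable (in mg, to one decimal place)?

1274.7 mg

Potassium per kcal: orange 2.671, avocado 1.846, salmon 1.495, cottage cheese 0.9618.
Take 1 serving of orange: uses 79 kcal, +211.0 mg potassium (running total 211.0 mg).
Take 2 servings of avocado: uses 518 kcal, +956.0 mg potassium (running total 1167.0 mg).
Take 0.3273 servings of salmon: uses 72 kcal, +107.7 mg potassium (running total 1274.7 mg).
Greedy by best ratio exhausts the calories allowance optimally: 1274.7 mg.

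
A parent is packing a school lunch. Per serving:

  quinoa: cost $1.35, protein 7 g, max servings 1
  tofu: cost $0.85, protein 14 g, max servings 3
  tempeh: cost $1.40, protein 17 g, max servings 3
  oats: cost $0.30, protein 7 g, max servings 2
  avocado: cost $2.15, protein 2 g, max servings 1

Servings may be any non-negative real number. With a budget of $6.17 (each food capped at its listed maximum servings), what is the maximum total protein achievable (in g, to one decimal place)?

Protein per dollar: oats 23.33, tofu 16.47, tempeh 12.14, quinoa 5.185, avocado 0.9302.
Take 2 servings of oats: spends $0.60, +14.0 g protein (running total 14.0 g).
Take 3 servings of tofu: spends $2.55, +42.0 g protein (running total 56.0 g).
Take 2.157 servings of tempeh: spends $3.02, +36.7 g protein (running total 92.7 g).
Greedy by best ratio exhausts the cost allowance optimally: 92.7 g.

92.7 g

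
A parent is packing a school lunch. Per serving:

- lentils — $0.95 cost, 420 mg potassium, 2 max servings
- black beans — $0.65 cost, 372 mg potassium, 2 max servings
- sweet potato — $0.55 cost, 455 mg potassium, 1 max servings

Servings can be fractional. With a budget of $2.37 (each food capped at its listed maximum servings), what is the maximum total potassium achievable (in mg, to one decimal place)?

1428.9 mg

Potassium per dollar: sweet potato 827.3, black beans 572.3, lentils 442.1.
Take 1 serving of sweet potato: spends $0.55, +455.0 mg potassium (running total 455.0 mg).
Take 2 servings of black beans: spends $1.30, +744.0 mg potassium (running total 1199.0 mg).
Take 0.5474 servings of lentils: spends $0.52, +229.9 mg potassium (running total 1428.9 mg).
Filling greedily by potassium-per-dollar is optimal for one linear limit, giving 1428.9 mg.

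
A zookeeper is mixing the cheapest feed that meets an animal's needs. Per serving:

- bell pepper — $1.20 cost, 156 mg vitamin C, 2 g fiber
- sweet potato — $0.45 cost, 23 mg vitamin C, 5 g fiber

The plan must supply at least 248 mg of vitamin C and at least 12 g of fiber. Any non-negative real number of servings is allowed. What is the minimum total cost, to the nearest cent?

$2.42

Two binding constraints pin down two serving amounts, so the optimal mix uses at most two foods. The candidates are each food alone (scaled to the tighter of vitamin C/fiber) and each pair with both constraints tight.
bell pepper only: max(248/156, 12/2) = 6 servings → $7.20.
sweet potato only: max(248/23, 12/5) = 10.78 servings → $4.85.
bell pepper + sweet potato with both tight: 1.313 servings and 1.875 servings → $2.42.
The minimum over all feasible corners is $2.42.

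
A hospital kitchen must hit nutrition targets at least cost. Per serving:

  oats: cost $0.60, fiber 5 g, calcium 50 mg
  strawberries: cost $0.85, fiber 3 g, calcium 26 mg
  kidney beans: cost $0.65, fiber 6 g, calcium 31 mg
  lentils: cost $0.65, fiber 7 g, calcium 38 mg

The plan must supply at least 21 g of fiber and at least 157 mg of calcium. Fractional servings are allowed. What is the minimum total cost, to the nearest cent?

oats only: max(21/5, 157/50) = 4.2 servings → $2.52.
strawberries only: max(21/3, 157/26) = 7 servings → $5.95.
kidney beans only: max(21/6, 157/31) = 5.065 servings → $3.29.
lentils only: max(21/7, 157/38) = 4.132 servings → $2.69.
oats + strawberries: intersection lies outside the first quadrant.
oats + kidney beans with both tight: 2.007 servings and 1.828 servings → $2.39.
oats + lentils with both tight: 1.881 servings and 1.656 servings → $2.21.
strawberries + kidney beans with both tight: 4.619 servings and 1.19 servings → $4.70.
strawberries + lentils with both tight: 4.426 servings and 1.103 servings → $4.48.
kidney beans + lentils: intersection lies outside the first quadrant.
Cheapest feasible corner: $2.21.

$2.21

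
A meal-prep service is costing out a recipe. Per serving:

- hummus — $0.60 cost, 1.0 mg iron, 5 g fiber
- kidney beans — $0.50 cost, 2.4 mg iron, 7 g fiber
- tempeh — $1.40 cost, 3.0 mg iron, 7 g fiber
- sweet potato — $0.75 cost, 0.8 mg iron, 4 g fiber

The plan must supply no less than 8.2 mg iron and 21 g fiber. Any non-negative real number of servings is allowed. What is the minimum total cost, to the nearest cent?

An LP optimum is at a vertex; with two nutrient constraints at most two foods are used. Check each candidate.
hummus only: max(8.2/1.0, 21/5) = 8.2 servings → $4.92.
kidney beans only: max(8.2/2.4, 21/7) = 3.417 servings → $1.71.
tempeh only: max(8.2/3.0, 21/7) = 3 servings → $4.20.
sweet potato only: max(8.2/0.8, 21/4) = 10.25 servings → $7.69.
hummus + kidney beans with both targets exact would need a negative amount; discard.
hummus + tempeh with both tight: 0.7 servings and 2.5 servings → $3.92.
hummus + sweet potato (both tight): parallel constraints — no distinct corner.
kidney beans + tempeh with both tight: 1.333 servings and 1.667 servings → $3.00.
kidney beans + sweet potato with both targets exact would need a negative amount; discard.
tempeh + sweet potato with both tight: 2.5 servings and 0.875 servings → $4.16.
The minimum over all feasible corners is $1.71.

$1.71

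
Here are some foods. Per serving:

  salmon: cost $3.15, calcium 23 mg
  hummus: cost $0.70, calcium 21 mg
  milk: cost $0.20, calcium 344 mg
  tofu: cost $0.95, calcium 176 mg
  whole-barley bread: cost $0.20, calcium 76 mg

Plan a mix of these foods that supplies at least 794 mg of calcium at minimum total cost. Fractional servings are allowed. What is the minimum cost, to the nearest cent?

$0.46

Cost per mg of calcium: milk $0.0006, whole-barley bread $0.0026, tofu $0.0054, hummus $0.0333, salmon $0.1370.
With no serving limits, use only milk: 794 mg / 344 mg = 2.308 servings × $0.20 = $0.46.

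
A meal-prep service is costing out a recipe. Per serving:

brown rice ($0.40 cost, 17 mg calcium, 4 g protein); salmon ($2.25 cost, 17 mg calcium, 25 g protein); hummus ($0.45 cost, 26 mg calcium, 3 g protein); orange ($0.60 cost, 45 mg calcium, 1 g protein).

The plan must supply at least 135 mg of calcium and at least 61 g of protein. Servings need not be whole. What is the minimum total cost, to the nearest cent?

$5.75

With two linear requirements the optimum uses one or two foods; enumerate the corners.
brown rice only: max(135/17, 61/4) = 15.25 servings → $6.10.
salmon only: max(135/17, 61/25) = 7.941 servings → $17.87.
hummus only: max(135/26, 61/3) = 20.33 servings → $9.15.
orange only: max(135/45, 61/1) = 61 servings → $36.60.
brown rice + salmon with both tight: 6.549 servings and 1.392 servings → $5.75.
brown rice + hummus: the both-tight solution has a negative serving — not a feasible corner.
brown rice + orange: the both-tight solution has a negative serving — not a feasible corner.
salmon + hummus with both tight: 1.972 servings and 3.903 servings → $6.19.
salmon + orange with both tight: 2.356 servings and 2.11 servings → $6.57.
hummus + orange: intersection lies outside the first quadrant.
So the least-cost plan costs $5.75.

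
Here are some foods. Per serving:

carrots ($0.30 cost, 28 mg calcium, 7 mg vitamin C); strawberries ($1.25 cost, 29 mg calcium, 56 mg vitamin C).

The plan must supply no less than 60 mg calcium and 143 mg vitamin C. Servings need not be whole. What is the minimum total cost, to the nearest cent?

$3.19

carrots only: max(60/28, 143/7) = 20.43 servings → $6.13.
strawberries only: max(60/29, 143/56) = 2.554 servings → $3.19.
carrots + strawberries with both targets exact would need a negative amount; discard.
So the least-cost plan costs $3.19.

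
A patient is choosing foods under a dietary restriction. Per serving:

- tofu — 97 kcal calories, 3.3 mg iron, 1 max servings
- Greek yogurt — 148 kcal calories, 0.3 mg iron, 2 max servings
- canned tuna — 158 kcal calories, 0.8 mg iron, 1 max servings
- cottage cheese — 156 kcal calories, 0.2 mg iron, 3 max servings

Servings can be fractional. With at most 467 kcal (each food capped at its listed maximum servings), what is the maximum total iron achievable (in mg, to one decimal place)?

Iron per kcal: tofu 0.03402, canned tuna 0.005063, Greek yogurt 0.002027, cottage cheese 0.001282.
Take 1 serving of tofu: uses 97 kcal, +3.3 mg iron (running total 3.3 mg).
Take 1 serving of canned tuna: uses 158 kcal, +0.8 mg iron (running total 4.1 mg).
Take 1.432 servings of Greek yogurt: uses 212 kcal, +0.4 mg iron (running total 4.5 mg).
Filling greedily by iron-per-kcal is optimal for one linear limit, giving 4.5 mg.

4.5 mg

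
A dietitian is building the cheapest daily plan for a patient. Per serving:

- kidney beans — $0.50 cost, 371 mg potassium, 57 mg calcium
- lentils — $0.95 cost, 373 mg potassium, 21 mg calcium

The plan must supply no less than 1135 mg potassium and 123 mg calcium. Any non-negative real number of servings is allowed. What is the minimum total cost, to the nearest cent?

$1.53

The cheapest plan sits at a corner of the feasible region — with two constraints it uses at most two foods.
kidney beans only: max(1135/371, 123/57) = 3.059 servings → $1.53.
lentils only: max(1135/373, 123/21) = 5.857 servings → $5.56.
kidney beans + lentils with both tight: 1.637 servings and 1.415 servings → $2.16.
So the least-cost plan costs $1.53.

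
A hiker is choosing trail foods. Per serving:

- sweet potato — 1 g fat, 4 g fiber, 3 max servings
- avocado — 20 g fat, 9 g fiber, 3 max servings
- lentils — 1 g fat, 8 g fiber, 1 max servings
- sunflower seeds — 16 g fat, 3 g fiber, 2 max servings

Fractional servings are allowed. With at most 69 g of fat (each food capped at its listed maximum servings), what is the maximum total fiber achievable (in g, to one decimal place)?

47.9 g

Fiber per g fat: lentils 8, sweet potato 4, avocado 0.45, sunflower seeds 0.1875.
Take 1 serving of lentils: uses 1 g fat, +8.0 g fiber (running total 8.0 g).
Take 3 servings of sweet potato: uses 3 g fat, +12.0 g fiber (running total 20.0 g).
Take 3 servings of avocado: uses 60 g fat, +27.0 g fiber (running total 47.0 g).
Take 0.3125 servings of sunflower seeds: uses 5 g fat, +0.9 g fiber (running total 47.9 g).
Greedy by best ratio exhausts the fat allowance optimally: 47.9 g.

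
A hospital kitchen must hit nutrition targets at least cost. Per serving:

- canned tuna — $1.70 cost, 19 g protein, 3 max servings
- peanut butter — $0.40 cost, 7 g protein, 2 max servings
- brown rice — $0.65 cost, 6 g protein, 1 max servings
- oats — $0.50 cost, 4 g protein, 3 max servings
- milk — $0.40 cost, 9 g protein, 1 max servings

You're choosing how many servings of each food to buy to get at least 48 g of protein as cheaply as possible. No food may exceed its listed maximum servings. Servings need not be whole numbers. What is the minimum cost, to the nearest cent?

Cost per g of protein: milk $0.0444, peanut butter $0.0571, canned tuna $0.0895, brown rice $0.1083, oats $0.1250.
Take 1 serving of milk: +9.0 g protein for $0.40 (total $0.40, still need 39.0 g).
Take 2 servings of peanut butter: +14.0 g protein for $0.80 (total $1.20, still need 25.0 g).
Take 1.316 servings of canned tuna: +25.0 g protein for $2.24 (total $3.44, still need 0.0 g).
Greedy by cheapest-per-g is optimal for a single linear constraint, so the minimum cost is $3.44.

$3.44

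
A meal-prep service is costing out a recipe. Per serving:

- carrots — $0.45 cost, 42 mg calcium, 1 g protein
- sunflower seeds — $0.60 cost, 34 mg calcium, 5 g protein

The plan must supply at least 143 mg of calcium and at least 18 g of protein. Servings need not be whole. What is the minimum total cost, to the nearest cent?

$2.35

carrots only: max(143/42, 18/1) = 18 servings → $8.10.
sunflower seeds only: max(143/34, 18/5) = 4.206 servings → $2.52.
carrots + sunflower seeds with both tight: 0.5852 servings and 3.483 servings → $2.35.
The minimum over all feasible corners is $2.35.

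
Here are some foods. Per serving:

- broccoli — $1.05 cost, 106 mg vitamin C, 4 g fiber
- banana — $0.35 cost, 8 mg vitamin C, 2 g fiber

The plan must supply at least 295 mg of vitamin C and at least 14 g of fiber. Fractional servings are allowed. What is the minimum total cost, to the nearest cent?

$3.38

For a min-cost LP with two ≥-constraints, a basic feasible solution has at most two positive variables.
broccoli only: max(295/106, 14/4) = 3.5 servings → $3.67.
banana only: max(295/8, 14/2) = 36.88 servings → $12.91.
broccoli + banana with both tight: 2.656 servings and 1.689 servings → $3.38.
So the least-cost plan costs $3.38.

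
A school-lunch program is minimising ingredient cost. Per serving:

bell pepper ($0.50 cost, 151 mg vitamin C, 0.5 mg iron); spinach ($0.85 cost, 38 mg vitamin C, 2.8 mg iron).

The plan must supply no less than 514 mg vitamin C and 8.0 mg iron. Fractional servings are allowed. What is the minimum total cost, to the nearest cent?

$3.41

For a min-cost LP with two ≥-constraints, a basic feasible solution has at most two positive variables.
bell pepper only: max(514/151, 8.0/0.5) = 16 servings → $8.00.
spinach only: max(514/38, 8.0/2.8) = 13.53 servings → $11.50.
bell pepper + spinach with both tight: 2.811 servings and 2.355 servings → $3.41.
The minimum over all feasible corners is $3.41.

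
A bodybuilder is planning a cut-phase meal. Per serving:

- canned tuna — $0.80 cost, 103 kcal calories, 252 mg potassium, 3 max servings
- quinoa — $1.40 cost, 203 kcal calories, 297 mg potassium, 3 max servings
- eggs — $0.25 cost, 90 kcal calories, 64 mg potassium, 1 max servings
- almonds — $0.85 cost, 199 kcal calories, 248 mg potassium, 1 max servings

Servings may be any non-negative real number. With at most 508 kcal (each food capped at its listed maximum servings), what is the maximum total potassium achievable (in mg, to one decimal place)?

1047.1 mg

Potassium per kcal: canned tuna 2.447, quinoa 1.463, almonds 1.246, eggs 0.7111.
Take 3 servings of canned tuna: uses 309 kcal, +756.0 mg potassium (running total 756.0 mg).
Take 0.9803 servings of quinoa: uses 199 kcal, +291.1 mg potassium (running total 1047.1 mg).
Filling greedily by potassium-per-kcal is optimal for one linear limit, giving 1047.1 mg.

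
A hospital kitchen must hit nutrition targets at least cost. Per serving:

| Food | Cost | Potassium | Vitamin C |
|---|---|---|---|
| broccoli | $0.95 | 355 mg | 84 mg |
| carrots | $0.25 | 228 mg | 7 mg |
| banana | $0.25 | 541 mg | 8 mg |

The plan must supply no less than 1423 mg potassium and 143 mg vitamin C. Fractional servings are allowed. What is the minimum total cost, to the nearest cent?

$1.87

At the optimum either one food covers both requirements or two foods hit both targets exactly; no other combination can be cheaper.
broccoli only: max(1423/355, 143/84) = 4.008 servings → $3.81.
carrots only: max(1423/228, 143/7) = 20.43 servings → $5.11.
banana only: max(1423/541, 143/8) = 17.88 servings → $4.47.
broccoli + carrots with both tight: 1.359 servings and 4.126 servings → $2.32.
broccoli + banana with both tight: 1.549 servings and 1.614 servings → $1.87.
carrots + banana: the both-tight solution has a negative serving — not a feasible corner.
The minimum over all feasible corners is $1.87.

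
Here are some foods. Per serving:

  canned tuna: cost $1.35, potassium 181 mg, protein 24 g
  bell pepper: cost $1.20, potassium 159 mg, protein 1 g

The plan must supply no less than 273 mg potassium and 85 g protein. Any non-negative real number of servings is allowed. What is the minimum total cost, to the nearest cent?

$4.78

With two linear requirements the optimum uses one or two foods; enumerate the corners.
canned tuna only: max(273/181, 85/24) = 3.542 servings → $4.78.
bell pepper only: max(273/159, 85/1) = 85 servings → $102.00.
canned tuna + bell pepper: intersection lies outside the first quadrant.
Cheapest feasible corner: $4.78.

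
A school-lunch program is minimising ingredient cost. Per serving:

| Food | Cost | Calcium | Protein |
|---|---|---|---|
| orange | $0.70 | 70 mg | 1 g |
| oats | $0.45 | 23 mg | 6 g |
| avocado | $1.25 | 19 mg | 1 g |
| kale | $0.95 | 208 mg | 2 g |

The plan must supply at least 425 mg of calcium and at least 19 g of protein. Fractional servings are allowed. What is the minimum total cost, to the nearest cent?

$2.83

At the optimum either one food covers both requirements or two foods hit both targets exactly; no other combination can be cheaper.
orange only: max(425/70, 19/1) = 19 servings → $13.30.
oats only: max(425/23, 19/6) = 18.48 servings → $8.32.
avocado only: max(425/19, 19/1) = 22.37 servings → $27.96.
kale only: max(425/208, 19/2) = 9.5 servings → $9.03.
orange + oats with both tight: 5.322 servings and 2.28 servings → $4.75.
orange + avocado with both tight: 1.255 servings and 17.75 servings → $23.06.
orange + kale: intersection lies outside the first quadrant.
oats + avocado: intersection lies outside the first quadrant.
oats + kale with both tight: 2.581 servings and 1.758 servings → $2.83.
avocado + kale with both tight: 18.25 servings and 0.3765 servings → $23.17.
Cheapest feasible corner: $2.83.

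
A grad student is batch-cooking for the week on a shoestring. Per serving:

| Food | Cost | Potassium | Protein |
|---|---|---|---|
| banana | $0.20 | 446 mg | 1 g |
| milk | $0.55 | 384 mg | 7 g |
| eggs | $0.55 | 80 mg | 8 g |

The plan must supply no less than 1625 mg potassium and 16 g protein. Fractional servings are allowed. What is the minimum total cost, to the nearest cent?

Check every corner: each single food scaled to meet both minima, and each pair solved so both constraints bind.
banana only: max(1625/446, 16/1) = 16 servings → $3.20.
milk only: max(1625/384, 16/7) = 4.232 servings → $2.33.
eggs only: max(1625/80, 16/8) = 20.31 servings → $11.17.
banana + milk with both tight: 1.911 servings and 2.013 servings → $1.49.
banana + eggs with both tight: 3.36 servings and 1.58 servings → $1.54.
milk + eggs: intersection lies outside the first quadrant.
The minimum over all feasible corners is $1.49.

$1.49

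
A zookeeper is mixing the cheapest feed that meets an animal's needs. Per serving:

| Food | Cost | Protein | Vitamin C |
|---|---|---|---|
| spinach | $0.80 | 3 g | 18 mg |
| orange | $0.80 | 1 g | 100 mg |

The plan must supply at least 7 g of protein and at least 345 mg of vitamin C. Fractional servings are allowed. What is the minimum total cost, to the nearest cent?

Compare the cost at each extreme point of the feasible region.
spinach only: max(7/3, 345/18) = 19.17 servings → $15.33.
orange only: max(7/1, 345/100) = 7 servings → $5.60.
spinach + orange with both tight: 1.259 servings and 3.223 servings → $3.59.
Cheapest feasible corner: $3.59.

$3.59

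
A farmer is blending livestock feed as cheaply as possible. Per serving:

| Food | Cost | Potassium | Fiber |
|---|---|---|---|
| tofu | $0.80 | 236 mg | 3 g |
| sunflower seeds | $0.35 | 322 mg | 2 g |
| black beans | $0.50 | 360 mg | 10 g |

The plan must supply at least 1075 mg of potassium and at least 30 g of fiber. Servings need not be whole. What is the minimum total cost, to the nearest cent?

$1.50

A basic optimal solution has at most two foods positive. Try each food alone and each pair with both targets met exactly.
tofu only: max(1075/236, 30/3) = 10 servings → $8.00.
sunflower seeds only: max(1075/322, 30/2) = 15 servings → $5.25.
black beans only: max(1075/360, 30/10) = 3 servings → $1.50.
tofu + sunflower seeds with both targets exact would need a negative amount; discard.
tofu + black beans with both targets exact would need a negative amount; discard.
sunflower seeds + black beans with both targets exact would need a negative amount; discard.
So the least-cost plan costs $1.50.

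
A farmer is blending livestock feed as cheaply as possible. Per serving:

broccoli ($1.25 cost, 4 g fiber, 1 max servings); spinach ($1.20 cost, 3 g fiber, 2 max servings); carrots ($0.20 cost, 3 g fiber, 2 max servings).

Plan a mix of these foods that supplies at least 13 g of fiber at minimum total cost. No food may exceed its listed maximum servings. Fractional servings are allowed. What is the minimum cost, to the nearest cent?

$2.85

Cost per g of fiber: carrots $0.0667, broccoli $0.3125, spinach $0.4000.
Take 2 servings of carrots: +6.0 g fiber for $0.40 (total $0.40, still need 7.0 g).
Take 1 serving of broccoli: +4.0 g fiber for $1.25 (total $1.65, still need 3.0 g).
Take 1 serving of spinach: +3.0 g fiber for $1.20 (total $2.85, still need 0.0 g).
Filling from the cheapest source first is optimal under one linear minimum: $2.85.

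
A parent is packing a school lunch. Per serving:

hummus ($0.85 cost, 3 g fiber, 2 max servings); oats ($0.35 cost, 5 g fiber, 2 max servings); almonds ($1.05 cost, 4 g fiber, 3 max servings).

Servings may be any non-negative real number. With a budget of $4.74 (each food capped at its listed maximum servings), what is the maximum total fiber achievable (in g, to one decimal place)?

Fiber per dollar: oats 14.29, almonds 3.81, hummus 3.529.
Take 2 servings of oats: spends $0.70, +10.0 g fiber (running total 10.0 g).
Take 3 servings of almonds: spends $3.15, +12.0 g fiber (running total 22.0 g).
Take 1.047 servings of hummus: spends $0.89, +3.1 g fiber (running total 25.1 g).
Filling greedily by fiber-per-dollar is optimal for one linear limit, giving 25.1 g.

25.1 g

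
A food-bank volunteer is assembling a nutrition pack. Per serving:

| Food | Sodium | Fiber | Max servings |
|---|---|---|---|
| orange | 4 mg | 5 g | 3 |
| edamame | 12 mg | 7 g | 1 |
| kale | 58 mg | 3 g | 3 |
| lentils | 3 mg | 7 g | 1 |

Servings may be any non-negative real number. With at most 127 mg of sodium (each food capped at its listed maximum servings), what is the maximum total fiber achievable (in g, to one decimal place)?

34.2 g

Fiber per mg sodium: lentils 2.333, orange 1.25, edamame 0.5833, kale 0.05172.
Take 1 serving of lentils: uses 3 mg sodium, +7.0 g fiber (running total 7.0 g).
Take 3 servings of orange: uses 12 mg sodium, +15.0 g fiber (running total 22.0 g).
Take 1 serving of edamame: uses 12 mg sodium, +7.0 g fiber (running total 29.0 g).
Take 1.724 servings of kale: uses 100 mg sodium, +5.2 g fiber (running total 34.2 g).
Filling greedily by fiber-per-mg sodium is optimal for one linear limit, giving 34.2 g.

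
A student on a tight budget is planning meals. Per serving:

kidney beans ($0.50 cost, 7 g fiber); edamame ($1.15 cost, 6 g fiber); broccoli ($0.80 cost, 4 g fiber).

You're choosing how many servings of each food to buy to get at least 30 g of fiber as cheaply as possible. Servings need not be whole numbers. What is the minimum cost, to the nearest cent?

Cost per g of fiber: kidney beans $0.0714, edamame $0.1917, broccoli $0.2000.
With no serving limits, use only kidney beans: 30 g / 7 g = 4.286 servings × $0.50 = $2.14.

$2.14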